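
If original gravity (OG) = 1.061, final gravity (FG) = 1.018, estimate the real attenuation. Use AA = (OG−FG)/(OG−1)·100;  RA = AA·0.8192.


AA = (1.061 − 1.018)/(1.061 − 1)·100 = 70.4918
RA = 70.4918·0.8192

57.7469 %


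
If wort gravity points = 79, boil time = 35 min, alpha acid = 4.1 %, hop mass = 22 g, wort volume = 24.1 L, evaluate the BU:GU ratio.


U = 1.65·0.000125^(GP/1000)·(1−e^(−0.04t))/4.15;  IBU = (α/100)·m·U·1000/V;  BU:GU = IBU/GP
U = 1.65·0.000125^(79/1000)·(1−e^(−0.04·35))/4.15 = 0.1473
IBU = (4.1/100)·22·0.1473·1000/24.1 = 5.5120
BU:GU = 5.5120/79

0.0698


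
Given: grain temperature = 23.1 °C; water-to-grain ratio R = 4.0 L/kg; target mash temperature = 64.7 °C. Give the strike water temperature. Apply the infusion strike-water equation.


T_strike = (0.41/R)·(T_mash − T_grain) + T_mash
T_strike = (0.41/4.0)·(64.7 − 23.1) + 64.7

68.9640 °C


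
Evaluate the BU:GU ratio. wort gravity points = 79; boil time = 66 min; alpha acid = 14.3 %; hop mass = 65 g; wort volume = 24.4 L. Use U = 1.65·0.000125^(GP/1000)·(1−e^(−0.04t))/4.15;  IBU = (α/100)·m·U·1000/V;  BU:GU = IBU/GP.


U = 1.65·0.000125^(79/1000)·(1−e^(−0.04·66))/4.15 = 0.1815
IBU = (14.3/100)·65·0.1815·1000/24.4 = 69.1509
BU:GU = 69.1509/79

0.8753


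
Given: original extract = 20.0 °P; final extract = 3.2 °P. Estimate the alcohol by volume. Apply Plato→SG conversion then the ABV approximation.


SG = 259/(259 − P);  ABV = (OG − FG)·131.25
OG = 259/(259 − 20.0) = 1.0837
FG = 259/(259 − 3.2) = 1.0125
ABV = (1.0837 − 1.0125)·131.25

9.3414 % ABV


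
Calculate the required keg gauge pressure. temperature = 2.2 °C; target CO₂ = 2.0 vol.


psi = vols/(0.01821 + 0.09011·e^(−0.04·T)) − 14.695
psi = 2.0/(0.01821 + 0.09011·e^(−0.04·2.2)) − 14.695

5.1602 psi


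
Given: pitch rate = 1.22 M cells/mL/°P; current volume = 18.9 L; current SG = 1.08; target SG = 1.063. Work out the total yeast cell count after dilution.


V_w = V·((SG_c−1)/(SG_t−1)−1);  °P = 259 − 259/SG_t;  cells = rate·(V+V_w)·°P
V_w = 18.9·((1.08−1)/(1.063−1)−1) = 5.1000
V_final = 18.9 + 5.1000 = 24.0000
°P = 259 − 259/1.063 = 15.3500
cells = 1.22·24.0000·15.3500

449.4466 billion cells


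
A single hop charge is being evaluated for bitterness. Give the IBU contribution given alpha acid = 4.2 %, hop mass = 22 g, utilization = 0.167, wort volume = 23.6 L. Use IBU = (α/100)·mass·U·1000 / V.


IBU = (4.2/100)·22·0.167·1000 / 23.6

6.5385 IBU


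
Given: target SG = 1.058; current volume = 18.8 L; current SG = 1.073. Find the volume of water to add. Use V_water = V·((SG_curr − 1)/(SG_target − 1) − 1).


V_water = 18.8·((1.073 − 1)/(1.058 − 1) − 1)

4.8621 L


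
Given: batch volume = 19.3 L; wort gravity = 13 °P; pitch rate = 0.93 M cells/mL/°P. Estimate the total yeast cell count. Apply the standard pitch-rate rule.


cells (billions) = rate · V_L · °P
cells = 0.93 · 19.3 · 13

233.3370 billion cells


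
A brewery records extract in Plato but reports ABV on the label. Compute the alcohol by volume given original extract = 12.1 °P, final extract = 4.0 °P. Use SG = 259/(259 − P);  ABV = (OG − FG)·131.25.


OG = 259/(259 − 12.1) = 1.0490
FG = 259/(259 − 4.0) = 1.0157
ABV = (1.0490 − 1.0157)·131.25

4.3734 % ABV


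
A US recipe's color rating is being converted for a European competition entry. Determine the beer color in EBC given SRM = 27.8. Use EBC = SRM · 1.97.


EBC = 27.8 · 1.97

54.7660 EBC


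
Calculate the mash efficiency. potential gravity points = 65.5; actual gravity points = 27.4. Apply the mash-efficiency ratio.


efficiency = actual / potential × 100
efficiency = 27.4 / 65.5 × 100

41.8321 %


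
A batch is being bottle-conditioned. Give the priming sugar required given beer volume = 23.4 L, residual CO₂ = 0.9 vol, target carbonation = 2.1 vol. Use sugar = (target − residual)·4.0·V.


sugar = (2.1 − 0.9)·4.0·23.4

112.3200 g


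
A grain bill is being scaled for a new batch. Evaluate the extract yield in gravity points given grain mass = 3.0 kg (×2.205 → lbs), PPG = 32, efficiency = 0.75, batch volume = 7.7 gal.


points = lbs × PPG × eff / vol
lbs = 3.0 × 2.205 = 6.6150
points = 6.6150 × 32 × 0.75 / 7.7

20.6182 points


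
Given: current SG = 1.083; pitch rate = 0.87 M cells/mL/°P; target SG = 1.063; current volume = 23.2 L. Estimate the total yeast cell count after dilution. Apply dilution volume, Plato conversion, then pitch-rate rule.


V_w = V·((SG_c−1)/(SG_t−1)−1);  °P = 259 − 259/SG_t;  cells = rate·(V+V_w)·°P
V_w = 23.2·((1.083−1)/(1.063−1)−1) = 7.3651
V_final = 23.2 + 7.3651 = 30.5651
°P = 259 − 259/1.063 = 15.3500
cells = 0.87·30.5651·15.3500

408.1801 billion cells


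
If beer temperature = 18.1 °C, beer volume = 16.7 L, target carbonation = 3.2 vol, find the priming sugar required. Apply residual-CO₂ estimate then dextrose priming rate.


residual = 14.695·(0.01821 + 0.09011·e^(−0.04·T));  sugar = (target − residual)·4.0·V
residual = 14.695·(0.01821 + 0.09011·e^(−0.04·18.1)) = 0.9096
sugar = (3.2 − 0.9096)·4.0·16.7

153.0011 g


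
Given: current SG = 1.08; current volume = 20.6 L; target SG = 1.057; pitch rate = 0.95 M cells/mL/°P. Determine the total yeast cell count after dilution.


V_w = V·((SG_c−1)/(SG_t−1)−1);  °P = 259 − 259/SG_t;  cells = rate·(V+V_w)·°P
V_w = 20.6·((1.08−1)/(1.057−1)−1) = 8.3123
V_final = 20.6 + 8.3123 = 28.9123
°P = 259 − 259/1.057 = 13.9669
cells = 0.95·28.9123·13.9669

383.6238 billion cells


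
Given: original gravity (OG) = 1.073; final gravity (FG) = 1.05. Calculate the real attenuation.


AA = (OG−FG)/(OG−1)·100;  RA = AA·0.8192
AA = (1.073 − 1.05)/(1.073 − 1)·100 = 31.5068
RA = 31.5068·0.8192

25.8104 %


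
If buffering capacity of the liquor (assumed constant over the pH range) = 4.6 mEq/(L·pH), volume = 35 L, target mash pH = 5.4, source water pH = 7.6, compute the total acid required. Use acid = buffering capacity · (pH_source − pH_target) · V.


acid = 4.6 · (7.6 − 5.4) · 35

354.2000 mEq


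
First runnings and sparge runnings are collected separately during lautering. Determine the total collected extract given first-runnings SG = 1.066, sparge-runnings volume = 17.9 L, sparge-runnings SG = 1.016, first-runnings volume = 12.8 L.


total = Σ (SG_i − 1)·1000·V_i
first = (1.066 − 1)·1000·12.8 = 844.8000
sparge = (1.016 − 1)·1000·17.9 = 286.4000
total = 844.8000 + 286.4000

1131.2000 gravity·L


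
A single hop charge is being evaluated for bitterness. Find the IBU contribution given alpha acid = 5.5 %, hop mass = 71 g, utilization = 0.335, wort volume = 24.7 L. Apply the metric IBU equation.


IBU = (α/100)·mass·U·1000 / V
IBU = (5.5/100)·71·0.335·1000 / 24.7

52.9626 IBU


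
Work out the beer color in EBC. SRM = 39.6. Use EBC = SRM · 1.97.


EBC = 39.6 · 1.97

78.0120 EBC


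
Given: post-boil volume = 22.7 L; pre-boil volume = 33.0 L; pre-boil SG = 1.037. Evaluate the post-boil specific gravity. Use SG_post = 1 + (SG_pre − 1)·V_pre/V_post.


pts_pre = (1.037 − 1)·1000 = 37.0000
pts_post = 37.0000·33.0/22.7 = 53.7885
SG_post = 1 + 53.7885/1000

1.0538


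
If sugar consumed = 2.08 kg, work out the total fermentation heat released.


Q = m_sugar · 590 kJ/kg
Q = 2.08 · 590

1227.2000 kJ


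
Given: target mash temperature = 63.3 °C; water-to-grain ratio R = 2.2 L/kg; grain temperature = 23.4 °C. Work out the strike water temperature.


T_strike = (0.41/R)·(T_mash − T_grain) + T_mash
T_strike = (0.41/2.2)·(63.3 − 23.4) + 63.3

70.7359 °C


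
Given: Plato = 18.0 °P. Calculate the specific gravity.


SG = 259/(259 − P)
SG = 259/(259 − 18.0)

1.0747


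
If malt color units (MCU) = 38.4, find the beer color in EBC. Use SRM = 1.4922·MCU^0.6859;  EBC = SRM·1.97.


SRM = 1.4922·38.4^0.6859 = 18.2188
EBC = 18.2188·1.97

35.8910 EBC


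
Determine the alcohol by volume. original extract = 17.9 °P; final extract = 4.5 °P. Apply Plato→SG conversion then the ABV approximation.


SG = 259/(259 − P);  ABV = (OG − FG)·131.25
OG = 259/(259 − 17.9) = 1.0742
FG = 259/(259 − 4.5) = 1.0177
ABV = (1.0742 − 1.0177)·131.25

7.4237 % ABV


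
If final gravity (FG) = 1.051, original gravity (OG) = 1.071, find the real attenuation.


AA = (OG−FG)/(OG−1)·100;  RA = AA·0.8192
AA = (1.071 − 1.051)/(1.071 − 1)·100 = 28.1690
RA = 28.1690·0.8192

23.0761 %


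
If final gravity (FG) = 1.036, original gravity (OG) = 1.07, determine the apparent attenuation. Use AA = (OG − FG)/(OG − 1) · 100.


AA = (1.07 − 1.036)/(1.07 − 1) · 100

48.5714 %


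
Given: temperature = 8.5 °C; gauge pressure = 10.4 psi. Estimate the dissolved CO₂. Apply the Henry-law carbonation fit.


vols = (P + 14.695)·(0.01821 + 0.09011·e^(−0.04·T))
vols = (10.4 + 14.695)·(0.01821 + 0.09011·e^(−0.04·8.5))

2.0665 volumes


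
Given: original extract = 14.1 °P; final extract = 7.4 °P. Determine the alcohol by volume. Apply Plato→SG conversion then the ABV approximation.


SG = 259/(259 − P);  ABV = (OG − FG)·131.25
OG = 259/(259 − 14.1) = 1.0576
FG = 259/(259 − 7.4) = 1.0294
ABV = (1.0576 − 1.0294)·131.25

3.6964 % ABV


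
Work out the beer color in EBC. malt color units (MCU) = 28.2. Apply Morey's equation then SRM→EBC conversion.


SRM = 1.4922·MCU^0.6859;  EBC = SRM·1.97
SRM = 1.4922·28.2^0.6859 = 14.7419
EBC = 14.7419·1.97

29.0415 EBC


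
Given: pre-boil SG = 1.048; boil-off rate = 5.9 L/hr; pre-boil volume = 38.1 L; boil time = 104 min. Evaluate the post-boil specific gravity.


V_post = V_pre − rate·(t/60);  SG_post = 1 + (SG_pre−1)·V_pre/V_post
V_post = 38.1 − 5.9·(104/60) = 27.8733
SG_post = 1 + (1.048 − 1)·38.1/27.8733

1.0656


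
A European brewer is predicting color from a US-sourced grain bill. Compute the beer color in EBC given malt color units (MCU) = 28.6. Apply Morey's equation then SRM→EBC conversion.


SRM = 1.4922·MCU^0.6859;  EBC = SRM·1.97
SRM = 1.4922·28.6^0.6859 = 14.8850
EBC = 14.8850·1.97

29.3234 EBC


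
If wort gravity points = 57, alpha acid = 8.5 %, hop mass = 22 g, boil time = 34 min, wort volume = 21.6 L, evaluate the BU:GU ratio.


U = 1.65·0.000125^(GP/1000)·(1−e^(−0.04t))/4.15;  IBU = (α/100)·m·U·1000/V;  BU:GU = IBU/GP
U = 1.65·0.000125^(57/1000)·(1−e^(−0.04·34))/4.15 = 0.1771
IBU = (8.5/100)·22·0.1771·1000/21.6 = 15.3297
BU:GU = 15.3297/57

0.2689


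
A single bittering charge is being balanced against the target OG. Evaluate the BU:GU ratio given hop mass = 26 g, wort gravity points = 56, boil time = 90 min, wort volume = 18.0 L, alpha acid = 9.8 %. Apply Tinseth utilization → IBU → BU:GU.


U = 1.65·0.000125^(GP/1000)·(1−e^(−0.04t))/4.15;  IBU = (α/100)·m·U·1000/V;  BU:GU = IBU/GP
U = 1.65·0.000125^(56/1000)·(1−e^(−0.04·90))/4.15 = 0.2338
IBU = (9.8/100)·26·0.2338·1000/18.0 = 33.0947
BU:GU = 33.0947/56

0.5910


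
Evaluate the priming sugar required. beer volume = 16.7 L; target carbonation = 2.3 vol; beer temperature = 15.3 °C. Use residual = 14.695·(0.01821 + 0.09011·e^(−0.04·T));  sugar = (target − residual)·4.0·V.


residual = 14.695·(0.01821 + 0.09011·e^(−0.04·15.3)) = 0.9856
sugar = (2.3 − 0.9856)·4.0·16.7

87.7989 g


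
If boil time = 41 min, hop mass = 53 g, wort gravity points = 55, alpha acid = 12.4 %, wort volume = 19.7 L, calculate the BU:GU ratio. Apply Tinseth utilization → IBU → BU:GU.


U = 1.65·0.000125^(GP/1000)·(1−e^(−0.04t))/4.15;  IBU = (α/100)·m·U·1000/V;  BU:GU = IBU/GP
U = 1.65·0.000125^(55/1000)·(1−e^(−0.04·41))/4.15 = 0.1955
IBU = (12.4/100)·53·0.1955·1000/19.7 = 65.2143
BU:GU = 65.2143/55

1.1857


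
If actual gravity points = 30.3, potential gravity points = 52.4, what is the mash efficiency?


efficiency = actual / potential × 100
efficiency = 30.3 / 52.4 × 100

57.8244 %


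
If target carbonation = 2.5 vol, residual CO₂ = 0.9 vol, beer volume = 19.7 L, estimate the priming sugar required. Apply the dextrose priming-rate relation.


sugar = (target − residual)·4.0·V
sugar = (2.5 − 0.9)·4.0·19.7

126.0800 g


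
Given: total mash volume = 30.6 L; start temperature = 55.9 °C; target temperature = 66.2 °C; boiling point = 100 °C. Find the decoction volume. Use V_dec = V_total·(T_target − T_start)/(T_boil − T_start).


V_dec = 30.6·(66.2 − 55.9)/(100 − 55.9)

7.1469 L


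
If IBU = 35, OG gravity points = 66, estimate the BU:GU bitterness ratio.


BU:GU = IBU / OG_points
BU:GU = 35 / 66

0.5303


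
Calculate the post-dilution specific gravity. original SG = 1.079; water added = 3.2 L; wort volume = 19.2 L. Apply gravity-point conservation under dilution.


SG_new = 1 + (SG_old − 1)·V_old/(V_old + V_water)
pts = (1.079 − 1)·1000·19.2/(19.2 + 3.2) = 67.7143
SG_new = 1 + 67.7143/1000

1.0677


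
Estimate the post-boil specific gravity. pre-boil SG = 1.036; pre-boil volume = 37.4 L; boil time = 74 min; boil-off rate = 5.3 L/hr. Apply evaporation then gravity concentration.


V_post = V_pre − rate·(t/60);  SG_post = 1 + (SG_pre−1)·V_pre/V_post
V_post = 37.4 − 5.3·(74/60) = 30.8633
SG_post = 1 + (1.036 − 1)·37.4/30.8633

1.0436


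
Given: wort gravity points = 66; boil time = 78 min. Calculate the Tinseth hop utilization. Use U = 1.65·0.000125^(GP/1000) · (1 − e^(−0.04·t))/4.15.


bigness = 1.65·0.000125^(66/1000) = 0.9118
boil_factor = (1 − e^(−0.04·78))/4.15 = 0.2303
U = 0.9118 · 0.2303

0.2100


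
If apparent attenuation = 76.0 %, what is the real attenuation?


RA = AA · 0.8192
RA = 76.0 · 0.8192

62.2592 %


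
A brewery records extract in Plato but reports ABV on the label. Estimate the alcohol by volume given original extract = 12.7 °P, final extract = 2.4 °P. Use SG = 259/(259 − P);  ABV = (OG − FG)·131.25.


OG = 259/(259 − 12.7) = 1.0516
FG = 259/(259 − 2.4) = 1.0094
ABV = (1.0516 − 1.0094)·131.25

5.5401 % ABV


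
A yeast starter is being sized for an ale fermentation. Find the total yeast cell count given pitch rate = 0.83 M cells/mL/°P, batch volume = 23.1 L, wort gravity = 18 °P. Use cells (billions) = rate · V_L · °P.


cells = 0.83 · 23.1 · 18

345.1140 billion cells


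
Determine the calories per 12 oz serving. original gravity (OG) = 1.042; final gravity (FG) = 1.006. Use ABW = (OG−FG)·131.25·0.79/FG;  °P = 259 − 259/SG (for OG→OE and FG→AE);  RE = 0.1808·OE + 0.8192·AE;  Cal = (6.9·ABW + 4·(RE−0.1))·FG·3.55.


ABW = (1.042 − 1.006)·131.25·0.79/1.006 = 3.7105
OE = 259 − 259/1.042 = 10.4395 °P
AE = 259 − 259/1.006 = 1.5447 °P
RE = 0.1808·10.4395 + 0.8192·1.5447 = 3.1529 °P
Cal = (6.9·3.7105 + 4·(3.1529−0.1))·1.006·3.55

135.0452 kcal


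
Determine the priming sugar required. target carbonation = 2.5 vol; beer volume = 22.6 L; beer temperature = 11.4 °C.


residual = 14.695·(0.01821 + 0.09011·e^(−0.04·T));  sugar = (target − residual)·4.0·V
residual = 14.695·(0.01821 + 0.09011·e^(−0.04·11.4)) = 1.1069
sugar = (2.5 − 1.1069)·4.0·22.6

125.9389 g


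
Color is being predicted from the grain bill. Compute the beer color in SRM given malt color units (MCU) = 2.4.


SRM = 1.4922 · MCU^0.6859
SRM = 1.4922 · 2.4^0.6859

2.7203 SRM


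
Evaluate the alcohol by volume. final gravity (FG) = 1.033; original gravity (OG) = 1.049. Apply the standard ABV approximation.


ABV = (OG − FG) · 131.25
ABV = (1.049 − 1.033) · 131.25

2.1000 % ABV


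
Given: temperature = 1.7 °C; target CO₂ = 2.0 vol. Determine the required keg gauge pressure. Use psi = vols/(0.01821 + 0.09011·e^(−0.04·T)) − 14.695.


psi = 2.0/(0.01821 + 0.09011·e^(−0.04·1.7)) − 14.695

4.8370 psi


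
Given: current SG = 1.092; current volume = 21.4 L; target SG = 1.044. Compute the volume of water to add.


V_water = V·((SG_curr − 1)/(SG_target − 1) − 1)
V_water = 21.4·((1.092 − 1)/(1.044 − 1) − 1)

23.3455 L


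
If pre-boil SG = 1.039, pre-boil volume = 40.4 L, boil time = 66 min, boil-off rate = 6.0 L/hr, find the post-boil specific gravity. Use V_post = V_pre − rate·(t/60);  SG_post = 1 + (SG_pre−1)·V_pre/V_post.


V_post = 40.4 − 6.0·(66/60) = 33.8000
SG_post = 1 + (1.039 − 1)·40.4/33.8000

1.0466


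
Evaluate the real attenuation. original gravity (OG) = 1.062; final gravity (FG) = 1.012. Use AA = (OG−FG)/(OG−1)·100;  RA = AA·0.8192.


AA = (1.062 − 1.012)/(1.062 − 1)·100 = 80.6452
RA = 80.6452·0.8192

66.0645 %


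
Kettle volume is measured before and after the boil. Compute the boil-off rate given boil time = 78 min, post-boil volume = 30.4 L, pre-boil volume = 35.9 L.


rate = (V_pre − V_post) / (t_min/60)
rate = (35.9 − 30.4) / (78/60)

4.2308 L/hr


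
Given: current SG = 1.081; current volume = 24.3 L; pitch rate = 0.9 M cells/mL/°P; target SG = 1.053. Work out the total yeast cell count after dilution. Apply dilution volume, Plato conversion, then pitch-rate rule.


V_w = V·((SG_c−1)/(SG_t−1)−1);  °P = 259 − 259/SG_t;  cells = rate·(V+V_w)·°P
V_w = 24.3·((1.081−1)/(1.053−1)−1) = 12.8377
V_final = 24.3 + 12.8377 = 37.1377
°P = 259 − 259/1.053 = 13.0361
cells = 0.9·37.1377·13.0361

435.7177 billion cells


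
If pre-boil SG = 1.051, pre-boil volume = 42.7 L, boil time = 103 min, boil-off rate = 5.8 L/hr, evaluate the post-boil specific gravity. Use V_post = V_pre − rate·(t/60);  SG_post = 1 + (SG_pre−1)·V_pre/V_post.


V_post = 42.7 − 5.8·(103/60) = 32.7433
SG_post = 1 + (1.051 − 1)·42.7/32.7433

1.0665


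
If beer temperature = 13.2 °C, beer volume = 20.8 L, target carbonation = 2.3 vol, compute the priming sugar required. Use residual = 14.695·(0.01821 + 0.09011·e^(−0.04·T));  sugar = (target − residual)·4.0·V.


residual = 14.695·(0.01821 + 0.09011·e^(−0.04·13.2)) = 1.0486
sugar = (2.3 − 1.0486)·4.0·20.8

104.1192 g


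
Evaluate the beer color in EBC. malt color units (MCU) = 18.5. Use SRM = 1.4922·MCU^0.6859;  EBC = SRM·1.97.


SRM = 1.4922·18.5^0.6859 = 11.0403
EBC = 11.0403·1.97

21.7494 EBC


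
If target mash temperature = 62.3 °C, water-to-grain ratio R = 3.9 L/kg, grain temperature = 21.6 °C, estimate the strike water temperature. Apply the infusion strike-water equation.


T_strike = (0.41/R)·(T_mash − T_grain) + T_mash
T_strike = (0.41/3.9)·(62.3 − 21.6) + 62.3

66.5787 °C


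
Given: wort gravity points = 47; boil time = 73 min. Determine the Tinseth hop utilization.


U = 1.65·0.000125^(GP/1000) · (1 − e^(−0.04·t))/4.15
bigness = 1.65·0.000125^(47/1000) = 1.0815
boil_factor = (1 − e^(−0.04·73))/4.15 = 0.2280
U = 1.0815 · 0.2280

0.2466


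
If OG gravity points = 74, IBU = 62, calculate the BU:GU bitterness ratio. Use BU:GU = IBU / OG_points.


BU:GU = 62 / 74

0.8378


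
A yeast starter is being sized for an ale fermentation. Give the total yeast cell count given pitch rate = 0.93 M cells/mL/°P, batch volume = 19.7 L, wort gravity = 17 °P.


cells (billions) = rate · V_L · °P
cells = 0.93 · 19.7 · 17

311.4570 billion cells


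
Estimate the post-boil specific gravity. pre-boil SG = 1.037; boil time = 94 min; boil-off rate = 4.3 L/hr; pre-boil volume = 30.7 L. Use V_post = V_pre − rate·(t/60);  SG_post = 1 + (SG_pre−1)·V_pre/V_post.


V_post = 30.7 − 4.3·(94/60) = 23.9633
SG_post = 1 + (1.037 − 1)·30.7/23.9633

1.0474


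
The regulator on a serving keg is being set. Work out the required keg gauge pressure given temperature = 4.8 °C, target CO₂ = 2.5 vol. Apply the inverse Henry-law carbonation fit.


psi = vols/(0.01821 + 0.09011·e^(−0.04·T)) − 14.695
psi = 2.5/(0.01821 + 0.09011·e^(−0.04·4.8)) − 14.695

12.3091 psi


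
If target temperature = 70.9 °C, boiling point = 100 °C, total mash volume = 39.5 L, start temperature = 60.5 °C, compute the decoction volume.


V_dec = V_total·(T_target − T_start)/(T_boil − T_start)
V_dec = 39.5·(70.9 − 60.5)/(100 − 60.5)

10.4000 L


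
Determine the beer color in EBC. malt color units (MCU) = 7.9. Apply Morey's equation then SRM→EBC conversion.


SRM = 1.4922·MCU^0.6859;  EBC = SRM·1.97
SRM = 1.4922·7.9^0.6859 = 6.1590
EBC = 6.1590·1.97

12.1332 EBC


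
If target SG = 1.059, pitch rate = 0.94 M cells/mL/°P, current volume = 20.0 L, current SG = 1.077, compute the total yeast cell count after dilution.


V_w = V·((SG_c−1)/(SG_t−1)−1);  °P = 259 − 259/SG_t;  cells = rate·(V+V_w)·°P
V_w = 20.0·((1.077−1)/(1.059−1)−1) = 6.1017
V_final = 20.0 + 6.1017 = 26.1017
°P = 259 − 259/1.059 = 14.4297
cells = 0.94·26.1017·14.4297

354.0400 billion cells


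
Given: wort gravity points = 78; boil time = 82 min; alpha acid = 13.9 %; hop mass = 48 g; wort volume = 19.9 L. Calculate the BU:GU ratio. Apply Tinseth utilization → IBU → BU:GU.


U = 1.65·0.000125^(GP/1000)·(1−e^(−0.04t))/4.15;  IBU = (α/100)·m·U·1000/V;  BU:GU = IBU/GP
U = 1.65·0.000125^(78/1000)·(1−e^(−0.04·82))/4.15 = 0.1898
IBU = (13.9/100)·48·0.1898·1000/19.9 = 63.6415
BU:GU = 63.6415/78

0.8159


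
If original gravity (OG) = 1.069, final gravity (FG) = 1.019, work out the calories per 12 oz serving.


ABW = (OG−FG)·131.25·0.79/FG;  °P = 259 − 259/SG (for OG→OE and FG→AE);  RE = 0.1808·OE + 0.8192·AE;  Cal = (6.9·ABW + 4·(RE−0.1))·FG·3.55
ABW = (1.069 − 1.019)·131.25·0.79/1.019 = 5.0877
OE = 259 − 259/1.069 = 16.7175 °P
AE = 259 − 259/1.019 = 4.8292 °P
RE = 0.1808·16.7175 + 0.8192·4.8292 = 6.9786 °P
Cal = (6.9·5.0877 + 4·(6.9786−0.1))·1.019·3.55

226.5238 kcal


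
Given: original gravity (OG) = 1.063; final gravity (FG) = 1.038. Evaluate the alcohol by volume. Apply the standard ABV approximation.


ABV = (OG − FG) · 131.25
ABV = (1.063 − 1.038) · 131.25

3.2812 % ABV


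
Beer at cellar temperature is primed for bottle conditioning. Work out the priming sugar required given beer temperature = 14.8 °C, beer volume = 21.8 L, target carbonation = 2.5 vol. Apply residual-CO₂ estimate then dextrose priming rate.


residual = 14.695·(0.01821 + 0.09011·e^(−0.04·T));  sugar = (target − residual)·4.0·V
residual = 14.695·(0.01821 + 0.09011·e^(−0.04·14.8)) = 1.0002
sugar = (2.5 − 1.0002)·4.0·21.8

130.7868 g


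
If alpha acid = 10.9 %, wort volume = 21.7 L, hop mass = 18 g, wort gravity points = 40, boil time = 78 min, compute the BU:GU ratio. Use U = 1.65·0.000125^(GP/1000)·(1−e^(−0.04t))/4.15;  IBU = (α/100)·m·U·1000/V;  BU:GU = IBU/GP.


U = 1.65·0.000125^(40/1000)·(1−e^(−0.04·78))/4.15 = 0.2653
IBU = (10.9/100)·18·0.2653·1000/21.7 = 23.9849
BU:GU = 23.9849/40

0.5996


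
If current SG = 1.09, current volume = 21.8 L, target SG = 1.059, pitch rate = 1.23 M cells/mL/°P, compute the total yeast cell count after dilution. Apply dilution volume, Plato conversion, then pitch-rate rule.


V_w = V·((SG_c−1)/(SG_t−1)−1);  °P = 259 − 259/SG_t;  cells = rate·(V+V_w)·°P
V_w = 21.8·((1.09−1)/(1.059−1)−1) = 11.4542
V_final = 21.8 + 11.4542 = 33.2542
°P = 259 − 259/1.059 = 14.4297
cells = 1.23·33.2542·14.4297

590.2118 billion cells


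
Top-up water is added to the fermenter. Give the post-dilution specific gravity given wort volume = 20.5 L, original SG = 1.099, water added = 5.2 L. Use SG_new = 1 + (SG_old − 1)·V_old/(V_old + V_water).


pts = (1.099 − 1)·1000·20.5/(20.5 + 5.2) = 78.9689
SG_new = 1 + 78.9689/1000

1.0790


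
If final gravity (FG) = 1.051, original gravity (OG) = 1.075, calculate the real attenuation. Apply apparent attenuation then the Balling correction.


AA = (OG−FG)/(OG−1)·100;  RA = AA·0.8192
AA = (1.075 − 1.051)/(1.075 − 1)·100 = 32.0000
RA = 32.0000·0.8192

26.2144 %


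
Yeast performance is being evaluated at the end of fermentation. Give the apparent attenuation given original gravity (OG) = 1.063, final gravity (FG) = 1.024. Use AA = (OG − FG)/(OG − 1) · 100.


AA = (1.063 − 1.024)/(1.063 − 1) · 100

61.9048 %


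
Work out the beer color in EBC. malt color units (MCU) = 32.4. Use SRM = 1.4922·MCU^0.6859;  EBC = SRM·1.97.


SRM = 1.4922·32.4^0.6859 = 16.2147
EBC = 16.2147·1.97

31.9430 EBC


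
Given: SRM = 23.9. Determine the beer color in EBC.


EBC = SRM · 1.97
EBC = 23.9 · 1.97

47.0830 EBC


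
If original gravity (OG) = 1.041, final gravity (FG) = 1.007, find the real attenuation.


AA = (OG−FG)/(OG−1)·100;  RA = AA·0.8192
AA = (1.041 − 1.007)/(1.041 − 1)·100 = 82.9268
RA = 82.9268·0.8192

67.9337 %


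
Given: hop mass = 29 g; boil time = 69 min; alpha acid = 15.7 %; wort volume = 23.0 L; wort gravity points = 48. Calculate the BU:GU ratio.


U = 1.65·0.000125^(GP/1000)·(1−e^(−0.04t))/4.15;  IBU = (α/100)·m·U·1000/V;  BU:GU = IBU/GP
U = 1.65·0.000125^(48/1000)·(1−e^(−0.04·69))/4.15 = 0.2419
IBU = (15.7/100)·29·0.2419·1000/23.0 = 47.8919
BU:GU = 47.8919/48

0.9977


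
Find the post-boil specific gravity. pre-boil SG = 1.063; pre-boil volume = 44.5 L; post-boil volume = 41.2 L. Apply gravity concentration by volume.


SG_post = 1 + (SG_pre − 1)·V_pre/V_post
pts_pre = (1.063 − 1)·1000 = 63.0000
pts_post = 63.0000·44.5/41.2 = 68.0461
SG_post = 1 + 68.0461/1000

1.0680


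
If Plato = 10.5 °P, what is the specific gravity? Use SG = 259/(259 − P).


SG = 259/(259 − 10.5)

1.0423


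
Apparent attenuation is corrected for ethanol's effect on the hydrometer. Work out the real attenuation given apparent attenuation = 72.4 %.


RA = AA · 0.8192
RA = 72.4 · 0.8192

59.3101 %


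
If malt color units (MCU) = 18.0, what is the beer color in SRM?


SRM = 1.4922 · MCU^0.6859
SRM = 1.4922 · 18.0^0.6859

10.8347 SRM


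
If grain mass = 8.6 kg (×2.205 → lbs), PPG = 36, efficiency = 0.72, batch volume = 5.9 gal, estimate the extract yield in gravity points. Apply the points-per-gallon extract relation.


points = lbs × PPG × eff / vol
lbs = 8.6 × 2.205 = 18.9630
points = 18.9630 × 36 × 0.72 / 5.9

83.3086 points


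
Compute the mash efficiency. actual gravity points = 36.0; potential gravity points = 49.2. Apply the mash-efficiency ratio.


efficiency = actual / potential × 100
efficiency = 36.0 / 49.2 × 100

73.1707 %


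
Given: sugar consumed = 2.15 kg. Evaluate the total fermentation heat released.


Q = m_sugar · 590 kJ/kg
Q = 2.15 · 590

1268.5000 kJ


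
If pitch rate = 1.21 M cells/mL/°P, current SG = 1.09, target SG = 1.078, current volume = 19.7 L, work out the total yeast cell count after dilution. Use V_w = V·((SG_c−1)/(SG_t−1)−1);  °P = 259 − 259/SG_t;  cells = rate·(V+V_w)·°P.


V_w = 19.7·((1.09−1)/(1.078−1)−1) = 3.0308
V_final = 19.7 + 3.0308 = 22.7308
°P = 259 − 259/1.078 = 18.7403
cells = 1.21·22.7308·18.7403

515.4364 billion cells


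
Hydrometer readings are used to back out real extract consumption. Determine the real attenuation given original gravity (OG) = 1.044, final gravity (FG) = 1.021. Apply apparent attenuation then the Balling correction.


AA = (OG−FG)/(OG−1)·100;  RA = AA·0.8192
AA = (1.044 − 1.021)/(1.044 − 1)·100 = 52.2727
RA = 52.2727·0.8192

42.8218 %


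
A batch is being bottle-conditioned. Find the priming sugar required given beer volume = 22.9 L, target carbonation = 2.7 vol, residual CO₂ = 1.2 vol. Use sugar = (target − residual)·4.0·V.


sugar = (2.7 − 1.2)·4.0·22.9

137.4000 g


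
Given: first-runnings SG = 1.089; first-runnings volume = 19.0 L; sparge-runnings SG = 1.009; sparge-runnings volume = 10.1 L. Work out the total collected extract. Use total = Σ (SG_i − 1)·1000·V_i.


first = (1.089 − 1)·1000·19.0 = 1691.0000
sparge = (1.009 − 1)·1000·10.1 = 90.9000
total = 1691.0000 + 90.9000

1781.9000 gravity·L


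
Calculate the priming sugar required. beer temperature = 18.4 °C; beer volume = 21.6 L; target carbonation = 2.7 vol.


residual = 14.695·(0.01821 + 0.09011·e^(−0.04·T));  sugar = (target − residual)·4.0·V
residual = 14.695·(0.01821 + 0.09011·e^(−0.04·18.4)) = 0.9019
sugar = (2.7 − 0.9019)·4.0·21.6

155.3553 g


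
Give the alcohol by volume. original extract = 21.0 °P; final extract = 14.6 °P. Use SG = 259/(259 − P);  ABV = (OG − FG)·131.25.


OG = 259/(259 − 21.0) = 1.0882
FG = 259/(259 − 14.6) = 1.0597
ABV = (1.0882 − 1.0597)·131.25

3.7403 % ABV


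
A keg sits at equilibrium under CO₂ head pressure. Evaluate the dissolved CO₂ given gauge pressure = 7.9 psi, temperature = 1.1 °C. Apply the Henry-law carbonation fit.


vols = (P + 14.695)·(0.01821 + 0.09011·e^(−0.04·T))
vols = (7.9 + 14.695)·(0.01821 + 0.09011·e^(−0.04·1.1))

2.3598 volumes


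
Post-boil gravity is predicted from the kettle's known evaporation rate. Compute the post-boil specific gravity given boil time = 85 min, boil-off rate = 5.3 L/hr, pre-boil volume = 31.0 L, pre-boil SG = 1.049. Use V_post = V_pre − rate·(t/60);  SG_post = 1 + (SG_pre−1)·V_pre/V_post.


V_post = 31.0 − 5.3·(85/60) = 23.4917
SG_post = 1 + (1.049 − 1)·31.0/23.4917

1.0647


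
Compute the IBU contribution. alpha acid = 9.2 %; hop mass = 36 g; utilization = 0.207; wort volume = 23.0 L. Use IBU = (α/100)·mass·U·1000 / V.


IBU = (9.2/100)·36·0.207·1000 / 23.0

29.8080 IBU


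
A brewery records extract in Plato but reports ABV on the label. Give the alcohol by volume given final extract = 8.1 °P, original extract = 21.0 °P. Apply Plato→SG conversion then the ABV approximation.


SG = 259/(259 − P);  ABV = (OG − FG)·131.25
OG = 259/(259 − 21.0) = 1.0882
FG = 259/(259 − 8.1) = 1.0323
ABV = (1.0882 − 1.0323)·131.25

7.3436 % ABV


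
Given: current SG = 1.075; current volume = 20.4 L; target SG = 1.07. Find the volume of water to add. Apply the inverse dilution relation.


V_water = V·((SG_curr − 1)/(SG_target − 1) − 1)
V_water = 20.4·((1.075 − 1)/(1.07 − 1) − 1)

1.4571 L


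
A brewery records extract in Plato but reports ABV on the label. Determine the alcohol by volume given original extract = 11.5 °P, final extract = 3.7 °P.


SG = 259/(259 − P);  ABV = (OG − FG)·131.25
OG = 259/(259 − 11.5) = 1.0465
FG = 259/(259 − 3.7) = 1.0145
ABV = (1.0465 − 1.0145)·131.25

4.1963 % ABV


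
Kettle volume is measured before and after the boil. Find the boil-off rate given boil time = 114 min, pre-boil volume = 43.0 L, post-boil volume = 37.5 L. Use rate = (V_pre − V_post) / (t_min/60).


rate = (43.0 − 37.5) / (114/60)

2.8947 L/hr


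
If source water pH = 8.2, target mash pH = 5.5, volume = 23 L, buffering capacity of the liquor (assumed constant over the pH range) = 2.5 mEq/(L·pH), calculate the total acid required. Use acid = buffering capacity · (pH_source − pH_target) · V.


acid = 2.5 · (8.2 − 5.5) · 23

155.2500 mEq


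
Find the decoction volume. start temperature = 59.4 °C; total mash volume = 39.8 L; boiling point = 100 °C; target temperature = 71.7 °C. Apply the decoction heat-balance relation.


V_dec = V_total·(T_target − T_start)/(T_boil − T_start)
V_dec = 39.8·(71.7 − 59.4)/(100 − 59.4)

12.0576 L


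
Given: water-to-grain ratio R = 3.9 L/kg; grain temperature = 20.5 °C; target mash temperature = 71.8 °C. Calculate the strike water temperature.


T_strike = (0.41/R)·(T_mash − T_grain) + T_mash
T_strike = (0.41/3.9)·(71.8 − 20.5) + 71.8

77.1931 °C


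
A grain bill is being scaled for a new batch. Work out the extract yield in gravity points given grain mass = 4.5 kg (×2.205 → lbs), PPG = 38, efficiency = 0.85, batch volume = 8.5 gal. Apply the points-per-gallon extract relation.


points = lbs × PPG × eff / vol
lbs = 4.5 × 2.205 = 9.9225
points = 9.9225 × 38 × 0.85 / 8.5

37.7055 points


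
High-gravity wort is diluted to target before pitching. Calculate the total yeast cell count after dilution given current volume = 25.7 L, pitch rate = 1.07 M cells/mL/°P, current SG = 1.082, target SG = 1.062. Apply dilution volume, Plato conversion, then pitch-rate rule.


V_w = V·((SG_c−1)/(SG_t−1)−1);  °P = 259 − 259/SG_t;  cells = rate·(V+V_w)·°P
V_w = 25.7·((1.082−1)/(1.062−1)−1) = 8.2903
V_final = 25.7 + 8.2903 = 33.9903
°P = 259 − 259/1.062 = 15.1205
cells = 1.07·33.9903·15.1205

549.9282 billion cells


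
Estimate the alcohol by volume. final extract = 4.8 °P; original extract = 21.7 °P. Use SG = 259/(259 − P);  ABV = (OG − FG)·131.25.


OG = 259/(259 − 21.7) = 1.0914
FG = 259/(259 − 4.8) = 1.0189
ABV = (1.0914 − 1.0189)·131.25

9.5238 % ABV


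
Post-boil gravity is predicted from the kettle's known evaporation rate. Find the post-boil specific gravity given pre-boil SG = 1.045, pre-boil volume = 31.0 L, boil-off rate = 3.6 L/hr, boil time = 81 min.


V_post = V_pre − rate·(t/60);  SG_post = 1 + (SG_pre−1)·V_pre/V_post
V_post = 31.0 − 3.6·(81/60) = 26.1400
SG_post = 1 + (1.045 − 1)·31.0/26.1400

1.0534


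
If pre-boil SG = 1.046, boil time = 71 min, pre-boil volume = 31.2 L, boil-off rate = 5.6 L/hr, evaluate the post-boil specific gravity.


V_post = V_pre − rate·(t/60);  SG_post = 1 + (SG_pre−1)·V_pre/V_post
V_post = 31.2 − 5.6·(71/60) = 24.5733
SG_post = 1 + (1.046 − 1)·31.2/24.5733

1.0584


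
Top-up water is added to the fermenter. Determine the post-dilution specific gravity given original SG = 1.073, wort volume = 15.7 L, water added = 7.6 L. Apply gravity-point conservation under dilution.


SG_new = 1 + (SG_old − 1)·V_old/(V_old + V_water)
pts = (1.073 − 1)·1000·15.7/(15.7 + 7.6) = 49.1888
SG_new = 1 + 49.1888/1000

1.0492


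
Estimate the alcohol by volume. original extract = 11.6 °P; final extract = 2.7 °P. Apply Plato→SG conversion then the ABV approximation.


SG = 259/(259 − P);  ABV = (OG − FG)·131.25
OG = 259/(259 − 11.6) = 1.0469
FG = 259/(259 − 2.7) = 1.0105
ABV = (1.0469 − 1.0105)·131.25

4.7713 % ABV


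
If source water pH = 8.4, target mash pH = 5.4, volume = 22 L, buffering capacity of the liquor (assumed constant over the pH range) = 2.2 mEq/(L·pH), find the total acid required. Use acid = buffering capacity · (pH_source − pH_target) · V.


acid = 2.2 · (8.4 − 5.4) · 22

145.2000 mEq


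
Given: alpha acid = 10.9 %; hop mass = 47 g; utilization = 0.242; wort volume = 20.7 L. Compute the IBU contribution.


IBU = (α/100)·mass·U·1000 / V
IBU = (10.9/100)·47·0.242·1000 / 20.7

59.8921 IBU


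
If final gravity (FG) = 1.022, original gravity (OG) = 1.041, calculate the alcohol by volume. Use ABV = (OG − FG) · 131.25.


ABV = (1.041 − 1.022) · 131.25

2.4937 % ABV


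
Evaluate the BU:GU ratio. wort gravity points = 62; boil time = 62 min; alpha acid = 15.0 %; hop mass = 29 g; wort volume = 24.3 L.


U = 1.65·0.000125^(GP/1000)·(1−e^(−0.04t))/4.15;  IBU = (α/100)·m·U·1000/V;  BU:GU = IBU/GP
U = 1.65·0.000125^(62/1000)·(1−e^(−0.04·62))/4.15 = 0.2087
IBU = (15.0/100)·29·0.2087·1000/24.3 = 37.3546
BU:GU = 37.3546/62

0.6025


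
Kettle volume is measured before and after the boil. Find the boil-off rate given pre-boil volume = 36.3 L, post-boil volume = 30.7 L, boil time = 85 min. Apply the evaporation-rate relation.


rate = (V_pre − V_post) / (t_min/60)
rate = (36.3 − 30.7) / (85/60)

3.9529 L/hr


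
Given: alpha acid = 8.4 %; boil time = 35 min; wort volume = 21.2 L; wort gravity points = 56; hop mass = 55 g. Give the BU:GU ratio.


U = 1.65·0.000125^(GP/1000)·(1−e^(−0.04t))/4.15;  IBU = (α/100)·m·U·1000/V;  BU:GU = IBU/GP
U = 1.65·0.000125^(56/1000)·(1−e^(−0.04·35))/4.15 = 0.1811
IBU = (8.4/100)·55·0.1811·1000/21.2 = 39.4636
BU:GU = 39.4636/56

0.7047


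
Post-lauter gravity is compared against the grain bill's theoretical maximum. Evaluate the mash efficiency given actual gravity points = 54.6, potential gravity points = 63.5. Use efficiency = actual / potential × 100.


efficiency = 54.6 / 63.5 × 100

85.9843 %


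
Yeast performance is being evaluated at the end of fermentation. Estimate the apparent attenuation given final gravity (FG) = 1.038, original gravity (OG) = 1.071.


AA = (OG − FG)/(OG − 1) · 100
AA = (1.071 − 1.038)/(1.071 − 1) · 100

46.4789 %


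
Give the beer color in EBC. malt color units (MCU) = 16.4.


SRM = 1.4922·MCU^0.6859;  EBC = SRM·1.97
SRM = 1.4922·16.4^0.6859 = 10.1646
EBC = 10.1646·1.97

20.0242 EBC


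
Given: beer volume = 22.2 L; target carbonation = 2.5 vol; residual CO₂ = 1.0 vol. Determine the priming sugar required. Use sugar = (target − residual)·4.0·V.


sugar = (2.5 − 1.0)·4.0·22.2

133.2000 g


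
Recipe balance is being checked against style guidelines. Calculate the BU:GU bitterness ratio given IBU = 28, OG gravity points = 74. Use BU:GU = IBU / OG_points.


BU:GU = 28 / 74

0.3784


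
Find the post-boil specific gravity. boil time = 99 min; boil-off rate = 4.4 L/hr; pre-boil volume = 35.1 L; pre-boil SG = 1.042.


V_post = V_pre − rate·(t/60);  SG_post = 1 + (SG_pre−1)·V_pre/V_post
V_post = 35.1 − 4.4·(99/60) = 27.8400
SG_post = 1 + (1.042 − 1)·35.1/27.8400

1.0530


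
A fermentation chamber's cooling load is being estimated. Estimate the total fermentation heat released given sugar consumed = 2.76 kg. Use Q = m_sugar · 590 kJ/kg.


Q = 2.76 · 590

1628.4000 kJ


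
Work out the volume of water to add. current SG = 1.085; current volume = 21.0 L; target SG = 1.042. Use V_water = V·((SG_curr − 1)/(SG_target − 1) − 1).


V_water = 21.0·((1.085 − 1)/(1.042 − 1) − 1)

21.5000 L


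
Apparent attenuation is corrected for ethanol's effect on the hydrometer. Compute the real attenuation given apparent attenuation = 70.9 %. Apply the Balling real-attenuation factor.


RA = AA · 0.8192
RA = 70.9 · 0.8192

58.0813 %


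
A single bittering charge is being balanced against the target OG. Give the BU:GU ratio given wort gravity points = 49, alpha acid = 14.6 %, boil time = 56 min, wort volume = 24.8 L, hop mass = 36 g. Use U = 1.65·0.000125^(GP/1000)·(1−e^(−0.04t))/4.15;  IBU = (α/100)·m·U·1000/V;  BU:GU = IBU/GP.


U = 1.65·0.000125^(49/1000)·(1−e^(−0.04·56))/4.15 = 0.2287
IBU = (14.6/100)·36·0.2287·1000/24.8 = 48.4733
BU:GU = 48.4733/49

0.9893


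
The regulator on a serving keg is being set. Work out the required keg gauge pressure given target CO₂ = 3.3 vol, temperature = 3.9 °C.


psi = vols/(0.01821 + 0.09011·e^(−0.04·T)) − 14.695
psi = 3.3/(0.01821 + 0.09011·e^(−0.04·3.9)) − 14.695

19.9309 psi


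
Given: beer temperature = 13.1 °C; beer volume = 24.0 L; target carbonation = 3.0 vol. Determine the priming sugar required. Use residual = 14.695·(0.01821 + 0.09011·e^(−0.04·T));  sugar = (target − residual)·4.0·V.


residual = 14.695·(0.01821 + 0.09011·e^(−0.04·13.1)) = 1.0517
sugar = (3.0 − 1.0517)·4.0·24.0

187.0370 g


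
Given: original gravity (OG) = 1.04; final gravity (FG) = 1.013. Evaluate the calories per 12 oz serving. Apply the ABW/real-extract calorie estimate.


ABW = (OG−FG)·131.25·0.79/FG;  °P = 259 − 259/SG (for OG→OE and FG→AE);  RE = 0.1808·OE + 0.8192·AE;  Cal = (6.9·ABW + 4·(RE−0.1))·FG·3.55
ABW = (1.04 − 1.013)·131.25·0.79/1.013 = 2.7636
OE = 259 − 259/1.04 = 9.9615 °P
AE = 259 − 259/1.013 = 3.3238 °P
RE = 0.1808·9.9615 + 0.8192·3.3238 = 4.5239 °P
Cal = (6.9·2.7636 + 4·(4.5239−0.1))·1.013·3.55

132.2113 kcal
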